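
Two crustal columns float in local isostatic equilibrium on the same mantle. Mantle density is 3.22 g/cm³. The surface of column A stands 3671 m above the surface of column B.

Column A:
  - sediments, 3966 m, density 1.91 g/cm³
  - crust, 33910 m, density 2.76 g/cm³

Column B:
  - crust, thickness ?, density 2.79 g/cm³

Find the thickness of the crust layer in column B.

Take the compensation level at the base of the deeper column (depth z_c below the surface of column A) and equate Σ ρ_i t_i down to z_c; mantle fills any gap and the z_c terms cancel.
Column A: 3966×1.91 + 33910×2.76 + (z_c − 37876)×3.22
Column B: 3671×0 + x×2.79 + (z_c − 3671 − 0 − x)×3.22
The z_c×3.22 term appears on both sides and cancels. Collect the known terms of each column as K = Σ(ρt)_known − 3.22 × (depth of known layers): K_A = 101166.66 − 3.22×37876 = −20794.06; K_B = 0 − 3.22×(3671 + 0) = −11820.62.
Balance: K_A = K_B − x×(3.22 − 2.79), so x = (K_B − K_A)/(3.22 − 2.79) = 8973.44/0.43 = 20900 m.

20900 m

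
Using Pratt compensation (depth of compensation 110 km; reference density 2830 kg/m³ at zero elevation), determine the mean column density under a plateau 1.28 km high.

2800 kg/m³

Pratt balance: ρ_ref D = ρ (D + h).
ρ = ρ_ref D/(D + h) = 2830 × 110 km/(110 km + 1.28 km) = 2800 kg/m³.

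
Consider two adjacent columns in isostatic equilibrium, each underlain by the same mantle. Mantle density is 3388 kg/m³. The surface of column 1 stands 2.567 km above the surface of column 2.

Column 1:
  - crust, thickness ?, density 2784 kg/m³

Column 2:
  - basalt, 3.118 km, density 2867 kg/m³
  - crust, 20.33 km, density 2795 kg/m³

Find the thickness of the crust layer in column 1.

Take the compensation level at the base of the deeper column (depth z_c below the surface of column 1) and equate Σ ρ_i t_i down to z_c; mantle fills any gap and the z_c terms cancel.
Column 1: x×2784 + (z_c − 0 − x)×3388
Column 2: 2.567×0 + 3.118×2867 + 20.33×2795 + (z_c − 2.567 − 23.448)×3388
The z_c×3388 term appears on both sides and cancels. Collect the known terms of each column as K = Σ(ρt)_known − 3388 × (depth of known layers): K_1 = 0 − 3388×0 = 0; K_2 = 65761.656 − 3388×(2.567 + 23.448) = −22377.164.
Balance: K_1 − x×(3388 − 2784) = K_2, so x = (K_1 − K_2)/(3388 − 2784) = 22377.2/604 = 37 km.

37 km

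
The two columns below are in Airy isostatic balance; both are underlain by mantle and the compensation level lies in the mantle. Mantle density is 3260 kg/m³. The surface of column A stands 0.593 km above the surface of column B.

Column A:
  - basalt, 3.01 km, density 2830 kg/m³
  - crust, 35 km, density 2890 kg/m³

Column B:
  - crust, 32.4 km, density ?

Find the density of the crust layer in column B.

2880 kg/m³

Take the compensation level at the base of the deeper column (depth z_c below the surface of column A) and equate Σ ρ_i t_i down to z_c; mantle fills any gap and the z_c terms cancel.
Column A: 3.01×2830 + 35×2890 + (z_c − 38.01)×3260
Column B: 0.593×0 + 32.4×ρ + (z_c − 0.593 − 32.4)×3260
The z_c×3260 term appears on both sides and cancels. Collect the known terms of each column as K = Σ(ρt)_known − 3260 × (depth of known layers): K_A = 109668.3 − 3260×38.01 = −14244.3; K_B = 0 − 3260×(0.593 + 32.4) = −107557.18.
Balance: K_A = K_B + 32.4×ρ, so ρ = (K_A − K_B)/32.4 = 93312.9/32.4 = 2880 kg/m³.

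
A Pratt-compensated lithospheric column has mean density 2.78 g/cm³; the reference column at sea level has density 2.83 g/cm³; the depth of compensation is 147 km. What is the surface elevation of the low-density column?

2.64 km

ρ_ref D = ρ (D + h) → h = D (ρ_ref − ρ)/ρ.
h = 147 km × (2.83 − 2.78)/2.78 = 2.64 km.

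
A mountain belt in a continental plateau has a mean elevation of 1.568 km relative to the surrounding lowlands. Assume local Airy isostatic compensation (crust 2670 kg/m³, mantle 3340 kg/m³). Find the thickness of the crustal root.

6.25 km

Equating mass per unit area of the two columns: the weight of the topography is balanced by the buoyancy of the root, ρ_c h = (ρ_m − ρ_c) r.
r = h · ρ_c / (ρ_m − ρ_c) = 1.568 km × 2670 / (3340 − 2670) = 6.25 km.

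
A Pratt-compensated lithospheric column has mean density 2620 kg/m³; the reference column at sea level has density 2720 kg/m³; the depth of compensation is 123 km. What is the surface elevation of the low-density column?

4.69 km

ρ_ref D = ρ (D + h) → h = D (ρ_ref − ρ)/ρ.
h = 123 km × (2720 − 2620)/2620 = 4.69 km.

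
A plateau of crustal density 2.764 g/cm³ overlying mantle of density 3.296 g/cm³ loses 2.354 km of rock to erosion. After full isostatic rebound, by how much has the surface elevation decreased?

Rebound u = e ρ_c/ρ_m = 2.354 km × 2.764/3.296 = 1.974 km.
Net surface drop = e − u = 2.354 km − 1.974 km = e (ρ_m − ρ_c)/ρ_m = 0.38 km.

0.38 km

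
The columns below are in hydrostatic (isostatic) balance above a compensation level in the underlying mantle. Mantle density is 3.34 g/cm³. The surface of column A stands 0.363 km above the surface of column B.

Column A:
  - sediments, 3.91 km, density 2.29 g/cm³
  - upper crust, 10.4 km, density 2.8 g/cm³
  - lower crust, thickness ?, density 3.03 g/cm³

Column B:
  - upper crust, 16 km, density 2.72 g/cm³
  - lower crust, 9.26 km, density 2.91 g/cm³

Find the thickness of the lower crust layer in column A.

Take the compensation level at the base of the deeper column (depth z_c below the surface of column A) and equate Σ ρ_i t_i down to z_c; mantle fills any gap and the z_c terms cancel.
Column A: 3.91×2.29 + 10.4×2.8 + x×3.03 + (z_c − 14.31 − x)×3.34
Column B: 0.363×0 + 16×2.72 + 9.26×2.91 + (z_c − 0.363 − 25.26)×3.34
The z_c×3.34 term appears on both sides and cancels. Collect the known terms of each column as K = Σ(ρt)_known − 3.34 × (depth of known layers): K_A = 38.0739 − 3.34×14.31 = −9.7215; K_B = 70.4666 − 3.34×(0.363 + 25.26) = −15.11422.
Balance: K_A − x×(3.34 − 3.03) = K_B, so x = (K_A − K_B)/(3.34 − 3.03) = 5.39272/0.31 = 17.4 km.

17.4 km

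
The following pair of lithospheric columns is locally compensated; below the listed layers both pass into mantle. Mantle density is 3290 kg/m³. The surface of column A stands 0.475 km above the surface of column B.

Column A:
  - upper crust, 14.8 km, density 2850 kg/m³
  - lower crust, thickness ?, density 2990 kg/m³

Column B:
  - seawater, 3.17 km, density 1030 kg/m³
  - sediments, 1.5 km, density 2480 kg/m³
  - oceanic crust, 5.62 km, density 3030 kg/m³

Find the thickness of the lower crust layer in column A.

Take the compensation level at the base of the deeper column (depth z_c below the surface of column A) and equate Σ ρ_i t_i down to z_c; mantle fills any gap and the z_c terms cancel.
Column A: 14.8×2850 + x×2990 + (z_c − 14.8 − x)×3290
Column B: 0.475×0 + 3.17×1030 + 1.5×2480 + 5.62×3030 + (z_c − 0.475 − 10.29)×3290
The z_c×3290 term appears on both sides and cancels. Collect the known terms of each column as K = Σ(ρt)_known − 3290 × (depth of known layers): K_A = 42180 − 3290×14.8 = −6512; K_B = 24013.7 − 3290×(0.475 + 10.29) = −11403.15.
Balance: K_A − x×(3290 − 2990) = K_B, so x = (K_A − K_B)/(3290 − 2990) = 4891.15/300 = 16.3 km.

16.3 km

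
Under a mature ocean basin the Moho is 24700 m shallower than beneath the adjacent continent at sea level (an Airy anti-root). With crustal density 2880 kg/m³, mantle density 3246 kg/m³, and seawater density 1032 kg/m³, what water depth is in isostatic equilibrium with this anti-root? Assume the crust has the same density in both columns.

4890 m

Replacing a thickness d of crust by seawater at the top must be balanced by replacing crust with mantle at the base: d (ρ_c − ρ_w) = a (ρ_m − ρ_c).
d = a (ρ_m − ρ_c)/(ρ_c − ρ_w) = 24700 m × 366/1848 = 4890 m.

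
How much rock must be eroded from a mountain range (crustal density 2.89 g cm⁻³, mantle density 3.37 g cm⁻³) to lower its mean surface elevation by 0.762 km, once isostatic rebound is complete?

5.35 km

Net drop Δ = e − u = e − e ρ_c/ρ_m = e (ρ_m − ρ_c)/ρ_m.
e = Δ ρ_m/(ρ_m − ρ_c) = 0.762 km × 3.37/0.48 = 5.35 km.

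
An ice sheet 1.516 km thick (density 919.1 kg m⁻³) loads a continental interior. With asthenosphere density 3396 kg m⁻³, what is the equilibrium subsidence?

0.41 km

In Airy isostatic equilibrium: the ice load ρ_ice t is balanced by mantle displaced below, ρ_m s.
s = t ρ_ice / ρ_m = 1.516 km × 919.1/3396 = 0.41 km.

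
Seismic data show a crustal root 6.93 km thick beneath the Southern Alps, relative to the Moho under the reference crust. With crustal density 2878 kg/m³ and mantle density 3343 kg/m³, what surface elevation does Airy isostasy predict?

Equating mass per unit area of the two columns: ρ_c h = (ρ_m − ρ_c) r.
h = r (ρ_m − ρ_c) / ρ_c = 6.93 km × (3343 − 2878) / 2878 = 1.12 km.

1.12 km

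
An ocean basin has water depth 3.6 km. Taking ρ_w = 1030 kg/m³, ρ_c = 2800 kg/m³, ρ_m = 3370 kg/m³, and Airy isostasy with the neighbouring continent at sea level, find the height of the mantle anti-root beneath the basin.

Equating mass per unit area of the two columns: replacing crust with seawater at the top is compensated by replacing crust with mantle at the base: d (ρ_c − ρ_w) = a (ρ_m − ρ_c).
a = d (ρ_c − ρ_w)/(ρ_m − ρ_c) = 3.6 km × 1770/570 = 11.2 km.

11.2 km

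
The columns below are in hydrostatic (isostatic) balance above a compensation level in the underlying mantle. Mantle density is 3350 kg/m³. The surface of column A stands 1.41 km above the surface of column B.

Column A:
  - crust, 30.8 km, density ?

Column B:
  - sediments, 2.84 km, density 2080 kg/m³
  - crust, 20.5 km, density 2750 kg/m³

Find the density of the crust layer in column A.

Take the compensation level at the base of the deeper column (depth z_c below the surface of column A) and equate Σ ρ_i t_i down to z_c; mantle fills any gap and the z_c terms cancel.
Column A: 30.8×ρ + (z_c − 30.8)×3350
Column B: 1.41×0 + 2.84×2080 + 20.5×2750 + (z_c − 1.41 − 23.34)×3350
The z_c×3350 term appears on both sides and cancels. Collect the known terms of each column as K = Σ(ρt)_known − 3350 × (depth of known layers): K_A = 0 − 3350×30.8 = −103180; K_B = 62282.2 − 3350×(1.41 + 23.34) = −20630.3.
Balance: K_A + 30.8×ρ = K_B, so ρ = (K_B − K_A)/30.8 = 82549.7/30.8 = 2680 kg/m³.

2680 kg/m³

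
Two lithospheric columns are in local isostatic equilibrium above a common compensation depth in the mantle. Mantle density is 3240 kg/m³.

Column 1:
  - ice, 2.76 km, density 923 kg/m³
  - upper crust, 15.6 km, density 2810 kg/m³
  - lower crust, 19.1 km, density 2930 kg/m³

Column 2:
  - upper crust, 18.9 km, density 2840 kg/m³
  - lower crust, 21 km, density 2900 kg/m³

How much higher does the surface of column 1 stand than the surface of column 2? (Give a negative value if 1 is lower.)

1.33 km

For any compensation level in the mantle, the mantle terms cancel and isostasy reduces to e = (Σt_1 − Σt_2) − (Σ(ρt)_1 − Σ(ρt)_2) / ρ_m.
Σt_1 = 37.46 km; Σt_2 = 39.9 km; Σ(ρt)_1 = 102346.48; Σ(ρt)_2 = 114576 (in km·kg/m³).
e = (37.46 − 39.9) − (102346.48 − 114576) / 3240 = 1.33 km.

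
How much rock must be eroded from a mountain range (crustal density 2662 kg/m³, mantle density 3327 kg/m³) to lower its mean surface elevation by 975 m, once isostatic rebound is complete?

Net drop Δ = e − u = e − e ρ_c/ρ_m = e (ρ_m − ρ_c)/ρ_m.
e = Δ ρ_m/(ρ_m − ρ_c) = 975 m × 3327/665 = 4880 m.

4880 m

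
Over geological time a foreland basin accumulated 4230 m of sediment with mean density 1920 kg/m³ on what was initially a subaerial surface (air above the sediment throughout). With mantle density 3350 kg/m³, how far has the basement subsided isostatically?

Subaerial load: s = t ρ_sed / ρ_m = 4230 m × 1920/3350 = 2420 m.

2420 m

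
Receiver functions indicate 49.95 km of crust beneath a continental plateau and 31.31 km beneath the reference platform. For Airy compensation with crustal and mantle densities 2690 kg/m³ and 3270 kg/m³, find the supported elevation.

Excess crust Δ = 49.95 km − 31.31 km = 18.64 km, split between elevation h and root r with h + r = Δ.
Airy balance ρ_c h = (ρ_m − ρ_c) r gives r = h ρ_c/(ρ_m − ρ_c), so h (1 + ρ_c/(ρ_m − ρ_c)) = Δ, i.e. h = Δ (ρ_m − ρ_c)/ρ_m.
h = 18.64 km × 580/3270 = 3.31 km.

3.31 km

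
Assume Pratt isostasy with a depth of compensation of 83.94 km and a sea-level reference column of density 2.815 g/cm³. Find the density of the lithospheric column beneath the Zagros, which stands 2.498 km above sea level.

Pratt balance: ρ_ref D = ρ (D + h).
ρ = ρ_ref D/(D + h) = 2.815 × 83.94 km/(83.94 km + 2.498 km) = 2.73 g/cm³.

2.73 g/cm³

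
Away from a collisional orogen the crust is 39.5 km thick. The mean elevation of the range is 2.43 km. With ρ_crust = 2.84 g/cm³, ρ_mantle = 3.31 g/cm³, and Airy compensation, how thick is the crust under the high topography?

56.6 km

Root depth r = h ρ_c / (ρ_m − ρ_c) = 2.43 km × 2.84 / 0.47 = 14.68 km.
Total thickness = T + h + r = 39.5 km + 2.43 km + 14.68 km = 56.6 km.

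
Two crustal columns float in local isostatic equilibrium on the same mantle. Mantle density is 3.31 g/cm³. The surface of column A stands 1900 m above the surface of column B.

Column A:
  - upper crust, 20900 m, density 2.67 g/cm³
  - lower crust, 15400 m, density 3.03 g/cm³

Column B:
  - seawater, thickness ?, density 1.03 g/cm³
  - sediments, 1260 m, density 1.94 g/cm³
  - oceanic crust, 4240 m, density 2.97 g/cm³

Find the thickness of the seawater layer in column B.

3610 m

Take the compensation level at the base of the deeper column (depth z_c below the surface of column A) and equate Σ ρ_i t_i down to z_c; mantle fills any gap and the z_c terms cancel.
Column A: 20900×2.67 + 15400×3.03 + (z_c − 36300)×3.31
Column B: 1900×0 + x×1.03 + 1260×1.94 + 4240×2.97 + (z_c − 1900 − 5500 − x)×3.31
The z_c×3.31 term appears on both sides and cancels. Collect the known terms of each column as K = Σ(ρt)_known − 3.31 × (depth of known layers): K_A = 102465 − 3.31×36300 = −17688; K_B = 15037.2 − 3.31×(1900 + 5500) = −9456.8.
Balance: K_A = K_B − x×(3.31 − 1.03), so x = (K_B − K_A)/(3.31 − 1.03) = 8231.2/2.28 = 3610 m.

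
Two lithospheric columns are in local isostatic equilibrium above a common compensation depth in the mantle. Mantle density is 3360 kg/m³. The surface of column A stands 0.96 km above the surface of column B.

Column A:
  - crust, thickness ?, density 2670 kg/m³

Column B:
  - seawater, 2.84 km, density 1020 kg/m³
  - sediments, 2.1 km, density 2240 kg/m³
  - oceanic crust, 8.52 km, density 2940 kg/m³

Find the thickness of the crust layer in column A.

22.9 km

Take the compensation level at the base of the deeper column (depth z_c below the surface of column A) and equate Σ ρ_i t_i down to z_c; mantle fills any gap and the z_c terms cancel.
Column A: x×2670 + (z_c − 0 − x)×3360
Column B: 0.96×0 + 2.84×1020 + 2.1×2240 + 8.52×2940 + (z_c − 0.96 − 13.46)×3360
The z_c×3360 term appears on both sides and cancels. Collect the known terms of each column as K = Σ(ρt)_known − 3360 × (depth of known layers): K_A = 0 − 3360×0 = 0; K_B = 32649.6 − 3360×(0.96 + 13.46) = −15801.6.
Balance: K_A − x×(3360 − 2670) = K_B, so x = (K_A − K_B)/(3360 − 2670) = 15801.6/690 = 22.9 km.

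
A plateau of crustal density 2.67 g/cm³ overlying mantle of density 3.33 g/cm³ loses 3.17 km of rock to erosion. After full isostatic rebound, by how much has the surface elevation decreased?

0.628 km

Rebound u = e ρ_c/ρ_m = 3.17 km × 2.67/3.33 = 2.542 km.
Net surface drop = e − u = 3.17 km − 2.542 km = e (ρ_m − ρ_c)/ρ_m = 0.628 km.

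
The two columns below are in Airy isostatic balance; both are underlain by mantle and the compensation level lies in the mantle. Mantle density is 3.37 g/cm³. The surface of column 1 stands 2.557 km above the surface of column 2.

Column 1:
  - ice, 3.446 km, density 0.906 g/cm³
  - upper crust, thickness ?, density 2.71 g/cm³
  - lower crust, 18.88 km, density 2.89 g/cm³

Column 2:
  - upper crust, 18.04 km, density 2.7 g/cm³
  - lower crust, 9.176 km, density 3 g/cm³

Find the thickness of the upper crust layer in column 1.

Take the compensation level at the base of the deeper column (depth z_c below the surface of column 1) and equate Σ ρ_i t_i down to z_c; mantle fills any gap and the z_c terms cancel.
Column 1: 3.446×0.906 + x×2.71 + 18.88×2.89 + (z_c − 22.326 − x)×3.37
Column 2: 2.557×0 + 18.04×2.7 + 9.176×3 + (z_c − 2.557 − 27.216)×3.37
The z_c×3.37 term appears on both sides and cancels. Collect the known terms of each column as K = Σ(ρt)_known − 3.37 × (depth of known layers): K_1 = 57.685276 − 3.37×22.326 = −17.553344; K_2 = 76.236 − 3.37×(2.557 + 27.216) = −24.09901.
Balance: K_1 − x×(3.37 − 2.71) = K_2, so x = (K_1 − K_2)/(3.37 − 2.71) = 6.54567/0.66 = 9.92 km.

9.92 km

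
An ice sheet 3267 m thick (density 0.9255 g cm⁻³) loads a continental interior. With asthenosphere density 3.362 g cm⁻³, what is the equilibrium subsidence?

By Archimedes' principle applied to the lithosphere: the ice load ρ_ice t is balanced by mantle displaced below, ρ_m s.
s = t ρ_ice / ρ_m = 3267 m × 0.9255/3.362 = 899 m.

899 m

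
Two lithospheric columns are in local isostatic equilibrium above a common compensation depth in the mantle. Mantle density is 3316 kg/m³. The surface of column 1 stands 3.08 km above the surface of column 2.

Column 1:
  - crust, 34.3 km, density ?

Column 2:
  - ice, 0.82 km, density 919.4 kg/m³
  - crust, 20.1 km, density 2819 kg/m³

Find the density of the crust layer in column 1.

2670 kg/m³

Take the compensation level at the base of the deeper column (depth z_c below the surface of column 1) and equate Σ ρ_i t_i down to z_c; mantle fills any gap and the z_c terms cancel.
Column 1: 34.3×ρ + (z_c − 34.3)×3316
Column 2: 3.08×0 + 0.82×919.4 + 20.1×2819 + (z_c − 3.08 − 20.92)×3316
The z_c×3316 term appears on both sides and cancels. Collect the known terms of each column as K = Σ(ρt)_known − 3316 × (depth of known layers): K_1 = 0 − 3316×34.3 = −113738.8; K_2 = 57415.808 − 3316×(3.08 + 20.92) = −22168.192.
Balance: K_1 + 34.3×ρ = K_2, so ρ = (K_2 − K_1)/34.3 = 91570.6/34.3 = 2670 kg/m³.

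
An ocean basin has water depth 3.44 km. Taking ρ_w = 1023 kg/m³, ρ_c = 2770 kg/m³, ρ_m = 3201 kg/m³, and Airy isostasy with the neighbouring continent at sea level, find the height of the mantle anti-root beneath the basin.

For local isostatic compensation: replacing crust with seawater at the top is compensated by replacing crust with mantle at the base: d (ρ_c − ρ_w) = a (ρ_m − ρ_c).
a = d (ρ_c − ρ_w)/(ρ_m − ρ_c) = 3.44 km × 1747/431 = 13.9 km.

13.9 km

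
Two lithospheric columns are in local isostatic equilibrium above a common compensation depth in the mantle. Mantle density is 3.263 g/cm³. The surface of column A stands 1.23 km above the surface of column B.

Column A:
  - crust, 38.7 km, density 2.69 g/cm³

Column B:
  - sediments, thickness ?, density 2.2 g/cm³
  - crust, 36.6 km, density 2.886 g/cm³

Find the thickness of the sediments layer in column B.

Take the compensation level at the base of the deeper column (depth z_c below the surface of column A) and equate Σ ρ_i t_i down to z_c; mantle fills any gap and the z_c terms cancel.
Column A: 38.7×2.69 + (z_c − 38.7)×3.263
Column B: 1.23×0 + x×2.2 + 36.6×2.886 + (z_c − 1.23 − 36.6 − x)×3.263
The z_c×3.263 term appears on both sides and cancels. Collect the known terms of each column as K = Σ(ρt)_known − 3.263 × (depth of known layers): K_A = 104.103 − 3.263×38.7 = −22.1751; K_B = 105.6276 − 3.263×(1.23 + 36.6) = −17.81169.
Balance: K_A = K_B − x×(3.263 − 2.2), so x = (K_B − K_A)/(3.263 − 2.2) = 4.36341/1.063 = 4.1 km.

4.1 km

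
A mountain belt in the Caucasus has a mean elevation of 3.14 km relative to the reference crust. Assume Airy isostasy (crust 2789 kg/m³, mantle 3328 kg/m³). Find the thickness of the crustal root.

Isostatic balance requires: the weight of the topography is balanced by the buoyancy of the root, ρ_c h = (ρ_m − ρ_c) r.
r = h · ρ_c / (ρ_m − ρ_c) = 3.14 km × 2789 / (3328 − 2789) = 16.2 km.

16.2 km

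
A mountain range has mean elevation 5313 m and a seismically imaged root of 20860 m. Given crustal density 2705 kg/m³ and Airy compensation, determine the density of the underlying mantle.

3390 kg/m³

Airy balance: ρ_c h = (ρ_m − ρ_c) r → ρ_m = ρ_c (1 + h/r).
ρ_m = 2705 × (1 + 5313 m/20860 m) = 3390 kg/m³.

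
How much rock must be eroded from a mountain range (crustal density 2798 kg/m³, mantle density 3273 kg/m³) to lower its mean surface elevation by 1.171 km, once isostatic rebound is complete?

Net drop Δ = e − u = e − e ρ_c/ρ_m = e (ρ_m − ρ_c)/ρ_m.
e = Δ ρ_m/(ρ_m − ρ_c) = 1.171 km × 3273/475 = 8.07 km.

8.07 km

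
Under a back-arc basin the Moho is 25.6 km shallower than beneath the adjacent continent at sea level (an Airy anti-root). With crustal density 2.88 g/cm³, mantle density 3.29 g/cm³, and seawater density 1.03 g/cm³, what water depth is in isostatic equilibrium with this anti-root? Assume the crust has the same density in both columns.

Replacing a thickness d of crust by seawater at the top must be balanced by replacing crust with mantle at the base: d (ρ_c − ρ_w) = a (ρ_m − ρ_c).
d = a (ρ_m − ρ_c)/(ρ_c − ρ_w) = 25.6 km × 0.41/1.85 = 5.67 km.

5.67 km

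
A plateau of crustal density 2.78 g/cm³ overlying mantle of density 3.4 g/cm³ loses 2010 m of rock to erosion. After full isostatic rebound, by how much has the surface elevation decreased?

Rebound u = e ρ_c/ρ_m = 2010 m × 2.78/3.4 = 1643 m.
Net surface drop = e − u = 2010 m − 1643 m = e (ρ_m − ρ_c)/ρ_m = 367 m.

367 m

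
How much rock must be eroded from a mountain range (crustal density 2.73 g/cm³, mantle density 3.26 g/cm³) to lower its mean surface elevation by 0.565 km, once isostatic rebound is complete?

3.48 km

Net drop Δ = e − u = e − e ρ_c/ρ_m = e (ρ_m − ρ_c)/ρ_m.
e = Δ ρ_m/(ρ_m − ρ_c) = 0.565 km × 3.26/0.53 = 3.48 km.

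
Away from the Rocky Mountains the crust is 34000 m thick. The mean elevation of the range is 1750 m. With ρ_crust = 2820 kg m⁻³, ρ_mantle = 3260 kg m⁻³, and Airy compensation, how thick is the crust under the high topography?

Root depth r = h ρ_c / (ρ_m − ρ_c) = 1750 m × 2820 / 440 = 11220 m.
Total thickness = T + h + r = 34000 m + 1750 m + 11220 m = 47000 m.

47000 m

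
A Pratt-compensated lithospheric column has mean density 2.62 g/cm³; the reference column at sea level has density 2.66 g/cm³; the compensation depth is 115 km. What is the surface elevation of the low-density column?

ρ_ref D = ρ (D + h) → h = D (ρ_ref − ρ)/ρ.
h = 115 km × (2.66 − 2.62)/2.62 = 1.76 km.

1.76 km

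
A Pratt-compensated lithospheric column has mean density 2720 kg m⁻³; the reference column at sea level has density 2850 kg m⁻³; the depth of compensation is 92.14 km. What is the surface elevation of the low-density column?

ρ_ref D = ρ (D + h) → h = D (ρ_ref − ρ)/ρ.
h = 92.14 km × (2850 − 2720)/2720 = 4.4 km.

4.4 km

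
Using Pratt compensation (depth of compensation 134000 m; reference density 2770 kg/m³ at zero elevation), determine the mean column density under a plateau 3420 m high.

2700 kg/m³

Pratt balance: ρ_ref D = ρ (D + h).
ρ = ρ_ref D/(D + h) = 2770 × 134000 m/(134000 m + 3420 m) = 2700 kg/m³.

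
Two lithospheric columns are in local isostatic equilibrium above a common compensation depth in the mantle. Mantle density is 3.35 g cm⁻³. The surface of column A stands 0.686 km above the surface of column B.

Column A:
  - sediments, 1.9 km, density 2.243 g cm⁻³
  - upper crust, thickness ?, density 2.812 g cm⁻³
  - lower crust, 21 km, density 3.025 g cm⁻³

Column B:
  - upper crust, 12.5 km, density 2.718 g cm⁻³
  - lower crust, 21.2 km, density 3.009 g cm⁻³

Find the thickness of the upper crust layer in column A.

15.8 km

Take the compensation level at the base of the deeper column (depth z_c below the surface of column A) and equate Σ ρ_i t_i down to z_c; mantle fills any gap and the z_c terms cancel.
Column A: 1.9×2.243 + x×2.812 + 21×3.025 + (z_c − 22.9 − x)×3.35
Column B: 0.686×0 + 12.5×2.718 + 21.2×3.009 + (z_c − 0.686 − 33.7)×3.35
The z_c×3.35 term appears on both sides and cancels. Collect the known terms of each column as K = Σ(ρt)_known − 3.35 × (depth of known layers): K_A = 67.7867 − 3.35×22.9 = −8.9283; K_B = 97.7658 − 3.35×(0.686 + 33.7) = −17.4273.
Balance: K_A − x×(3.35 − 2.812) = K_B, so x = (K_A − K_B)/(3.35 − 2.812) = 8.499/0.538 = 15.8 km.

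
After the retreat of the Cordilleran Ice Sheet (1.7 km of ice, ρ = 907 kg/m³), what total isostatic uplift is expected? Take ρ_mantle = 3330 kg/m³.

Removing the load lets mantle flow back in; uplift u satisfies ρ_ice t = ρ_m u.
u = t ρ_ice/ρ_m = 1.7 km × 907/3330 = 0.463 km.

0.463 km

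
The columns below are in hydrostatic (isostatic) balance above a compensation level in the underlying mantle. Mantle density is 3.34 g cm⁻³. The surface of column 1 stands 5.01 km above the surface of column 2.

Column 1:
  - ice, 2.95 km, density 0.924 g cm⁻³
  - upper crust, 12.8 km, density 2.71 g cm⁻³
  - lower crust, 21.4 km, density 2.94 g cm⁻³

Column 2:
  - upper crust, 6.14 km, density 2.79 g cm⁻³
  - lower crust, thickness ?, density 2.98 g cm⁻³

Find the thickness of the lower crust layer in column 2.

Take the compensation level at the base of the deeper column (depth z_c below the surface of column 1) and equate Σ ρ_i t_i down to z_c; mantle fills any gap and the z_c terms cancel.
Column 1: 2.95×0.924 + 12.8×2.71 + 21.4×2.94 + (z_c − 37.15)×3.34
Column 2: 5.01×0 + 6.14×2.79 + x×2.98 + (z_c − 5.01 − 6.14 − x)×3.34
The z_c×3.34 term appears on both sides and cancels. Collect the known terms of each column as K = Σ(ρt)_known − 3.34 × (depth of known layers): K_1 = 100.3298 − 3.34×37.15 = −23.7512; K_2 = 17.1306 − 3.34×(5.01 + 6.14) = −20.1104.
Balance: K_1 = K_2 − x×(3.34 − 2.98), so x = (K_2 − K_1)/(3.34 − 2.98) = 3.6408/0.36 = 10.1 km.

10.1 km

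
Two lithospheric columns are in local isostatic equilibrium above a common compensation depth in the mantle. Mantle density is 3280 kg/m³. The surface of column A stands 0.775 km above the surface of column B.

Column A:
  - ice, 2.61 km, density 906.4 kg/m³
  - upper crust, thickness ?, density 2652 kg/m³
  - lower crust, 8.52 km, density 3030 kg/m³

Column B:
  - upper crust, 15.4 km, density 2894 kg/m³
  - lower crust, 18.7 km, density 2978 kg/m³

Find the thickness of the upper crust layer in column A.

9.25 km

Take the compensation level at the base of the deeper column (depth z_c below the surface of column A) and equate Σ ρ_i t_i down to z_c; mantle fills any gap and the z_c terms cancel.
Column A: 2.61×906.4 + x×2652 + 8.52×3030 + (z_c − 11.13 − x)×3280
Column B: 0.775×0 + 15.4×2894 + 18.7×2978 + (z_c − 0.775 − 34.1)×3280
The z_c×3280 term appears on both sides and cancels. Collect the known terms of each column as K = Σ(ρt)_known − 3280 × (depth of known layers): K_A = 28181.304 − 3280×11.13 = −8325.096; K_B = 100256.2 − 3280×(0.775 + 34.1) = −14133.8.
Balance: K_A − x×(3280 − 2652) = K_B, so x = (K_A − K_B)/(3280 − 2652) = 5808.7/628 = 9.25 km.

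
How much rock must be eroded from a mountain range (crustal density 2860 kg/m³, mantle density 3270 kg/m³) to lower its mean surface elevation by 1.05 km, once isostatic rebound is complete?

Net drop Δ = e − u = e − e ρ_c/ρ_m = e (ρ_m − ρ_c)/ρ_m.
e = Δ ρ_m/(ρ_m − ρ_c) = 1.05 km × 3270/410 = 8.37 km.

8.37 km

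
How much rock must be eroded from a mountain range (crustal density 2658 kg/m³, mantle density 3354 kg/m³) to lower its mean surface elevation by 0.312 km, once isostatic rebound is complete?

Net drop Δ = e − u = e − e ρ_c/ρ_m = e (ρ_m − ρ_c)/ρ_m.
e = Δ ρ_m/(ρ_m − ρ_c) = 0.312 km × 3354/696 = 1.5 km.

1.5 km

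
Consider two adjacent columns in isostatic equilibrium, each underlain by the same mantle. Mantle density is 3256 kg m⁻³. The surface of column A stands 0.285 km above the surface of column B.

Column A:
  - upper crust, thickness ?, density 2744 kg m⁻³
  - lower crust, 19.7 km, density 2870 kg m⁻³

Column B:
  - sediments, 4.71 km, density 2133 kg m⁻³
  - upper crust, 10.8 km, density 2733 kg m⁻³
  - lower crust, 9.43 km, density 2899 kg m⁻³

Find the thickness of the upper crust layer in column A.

14.9 km

Take the compensation level at the base of the deeper column (depth z_c below the surface of column A) and equate Σ ρ_i t_i down to z_c; mantle fills any gap and the z_c terms cancel.
Column A: x×2744 + 19.7×2870 + (z_c − 19.7 − x)×3256
Column B: 0.285×0 + 4.71×2133 + 10.8×2733 + 9.43×2899 + (z_c − 0.285 − 24.94)×3256
The z_c×3256 term appears on both sides and cancels. Collect the known terms of each column as K = Σ(ρt)_known − 3256 × (depth of known layers): K_A = 56539 − 3256×19.7 = −7604.2; K_B = 66900.4 − 3256×(0.285 + 24.94) = −15232.2.
Balance: K_A − x×(3256 − 2744) = K_B, so x = (K_A − K_B)/(3256 − 2744) = 7628/512 = 14.9 km.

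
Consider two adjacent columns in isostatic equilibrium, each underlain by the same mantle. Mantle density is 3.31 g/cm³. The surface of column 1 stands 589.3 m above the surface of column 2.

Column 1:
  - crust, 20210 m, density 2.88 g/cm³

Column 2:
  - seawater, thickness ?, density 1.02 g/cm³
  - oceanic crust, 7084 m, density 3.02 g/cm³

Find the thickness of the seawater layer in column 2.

Take the compensation level at the base of the deeper column (depth z_c below the surface of column 1) and equate Σ ρ_i t_i down to z_c; mantle fills any gap and the z_c terms cancel.
Column 1: 20210×2.88 + (z_c − 20210)×3.31
Column 2: 589.3×0 + x×1.02 + 7084×3.02 + (z_c − 589.3 − 7084 − x)×3.31
The z_c×3.31 term appears on both sides and cancels. Collect the known terms of each column as K = Σ(ρt)_known − 3.31 × (depth of known layers): K_1 = 58204.8 − 3.31×20210 = −8690.3; K_2 = 21393.68 − 3.31×(589.3 + 7084) = −4004.943.
Balance: K_1 = K_2 − x×(3.31 − 1.02), so x = (K_2 − K_1)/(3.31 − 1.02) = 4685.36/2.29 = 2050 m.

2050 m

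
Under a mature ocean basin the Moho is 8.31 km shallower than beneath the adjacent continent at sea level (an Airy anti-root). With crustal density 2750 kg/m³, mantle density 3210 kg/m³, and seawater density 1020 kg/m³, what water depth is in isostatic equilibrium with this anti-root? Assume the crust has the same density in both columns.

2.21 km

Replacing a thickness d of crust by seawater at the top must be balanced by replacing crust with mantle at the base: d (ρ_c − ρ_w) = a (ρ_m − ρ_c).
d = a (ρ_m − ρ_c)/(ρ_c − ρ_w) = 8.31 km × 460/1730 = 2.21 km.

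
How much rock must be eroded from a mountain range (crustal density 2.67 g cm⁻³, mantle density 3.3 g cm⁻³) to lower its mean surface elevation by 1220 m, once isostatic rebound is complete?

6390 m

Net drop Δ = e − u = e − e ρ_c/ρ_m = e (ρ_m − ρ_c)/ρ_m.
e = Δ ρ_m/(ρ_m − ρ_c) = 1220 m × 3.3/0.63 = 6390 m.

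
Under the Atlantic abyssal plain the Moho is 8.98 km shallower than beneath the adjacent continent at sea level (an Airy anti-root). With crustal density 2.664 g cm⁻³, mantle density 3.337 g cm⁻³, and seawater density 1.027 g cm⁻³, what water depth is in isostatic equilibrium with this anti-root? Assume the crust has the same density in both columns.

Replacing a thickness d of crust by seawater at the top must be balanced by replacing crust with mantle at the base: d (ρ_c − ρ_w) = a (ρ_m − ρ_c).
d = a (ρ_m − ρ_c)/(ρ_c − ρ_w) = 8.98 km × 0.673/1.637 = 3.69 km.

3.69 km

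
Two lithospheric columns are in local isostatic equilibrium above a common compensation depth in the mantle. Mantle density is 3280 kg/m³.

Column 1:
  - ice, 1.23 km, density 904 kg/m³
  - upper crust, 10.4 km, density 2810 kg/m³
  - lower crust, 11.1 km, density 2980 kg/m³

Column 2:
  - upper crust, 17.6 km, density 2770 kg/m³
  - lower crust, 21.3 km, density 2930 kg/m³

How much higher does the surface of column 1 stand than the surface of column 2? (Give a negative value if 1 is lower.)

−1.61 km

For any compensation level in the mantle, the mantle terms cancel and isostasy reduces to e = (Σt_1 − Σt_2) − (Σ(ρt)_1 − Σ(ρt)_2) / ρ_m.
Σt_1 = 22.73 km; Σt_2 = 38.9 km; Σ(ρt)_1 = 63413.92; Σ(ρt)_2 = 111161 (in km·kg/m³).
e = (22.73 − 38.9) − (63413.92 − 111161) / 3280 = −1.61 km.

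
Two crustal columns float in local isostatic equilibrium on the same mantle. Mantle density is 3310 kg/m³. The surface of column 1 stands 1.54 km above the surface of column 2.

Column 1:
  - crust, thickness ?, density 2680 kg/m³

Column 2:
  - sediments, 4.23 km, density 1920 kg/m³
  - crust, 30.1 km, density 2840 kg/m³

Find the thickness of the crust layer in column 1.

Take the compensation level at the base of the deeper column (depth z_c below the surface of column 1) and equate Σ ρ_i t_i down to z_c; mantle fills any gap and the z_c terms cancel.
Column 1: x×2680 + (z_c − 0 − x)×3310
Column 2: 1.54×0 + 4.23×1920 + 30.1×2840 + (z_c − 1.54 − 34.33)×3310
The z_c×3310 term appears on both sides and cancels. Collect the known terms of each column as K = Σ(ρt)_known − 3310 × (depth of known layers): K_1 = 0 − 3310×0 = 0; K_2 = 93605.6 − 3310×(1.54 + 34.33) = −25124.1.
Balance: K_1 − x×(3310 − 2680) = K_2, so x = (K_1 − K_2)/(3310 − 2680) = 25124.1/630 = 39.9 km.

39.9 km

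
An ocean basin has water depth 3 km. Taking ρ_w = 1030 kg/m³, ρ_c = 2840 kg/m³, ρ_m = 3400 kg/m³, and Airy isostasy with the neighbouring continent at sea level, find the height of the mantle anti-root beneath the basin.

Balancing pressure at the compensation depth: replacing crust with seawater at the top is compensated by replacing crust with mantle at the base: d (ρ_c − ρ_w) = a (ρ_m − ρ_c).
a = d (ρ_c − ρ_w)/(ρ_m − ρ_c) = 3 km × 1810/560 = 9.7 km.

9.7 km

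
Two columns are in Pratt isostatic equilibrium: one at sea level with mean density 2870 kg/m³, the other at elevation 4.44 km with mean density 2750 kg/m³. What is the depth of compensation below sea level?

ρ_ref D = ρ (D + h) → D (ρ_ref − ρ) = ρ h.
D = ρ h/(ρ_ref − ρ) = 2750 × 4.44 km/(2870 − 2750) = 102 km.

102 km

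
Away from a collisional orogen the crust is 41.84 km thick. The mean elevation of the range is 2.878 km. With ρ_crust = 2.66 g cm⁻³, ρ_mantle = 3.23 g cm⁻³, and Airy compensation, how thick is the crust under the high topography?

58.1 km

Root depth r = h ρ_c / (ρ_m − ρ_c) = 2.878 km × 2.66 / 0.57 = 13.43 km.
Total thickness = T + h + r = 41.84 km + 2.878 km + 13.43 km = 58.1 km.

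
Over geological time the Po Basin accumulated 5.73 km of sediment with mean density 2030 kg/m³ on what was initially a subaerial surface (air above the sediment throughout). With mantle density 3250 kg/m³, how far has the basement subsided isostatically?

3.58 km

Subaerial load: s = t ρ_sed / ρ_m = 5.73 km × 2030/3250 = 3.58 km.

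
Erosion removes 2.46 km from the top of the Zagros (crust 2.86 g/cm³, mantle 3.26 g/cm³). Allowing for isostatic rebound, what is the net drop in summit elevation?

Rebound u = e ρ_c/ρ_m = 2.46 km × 2.86/3.26 = 2.158 km.
Net surface drop = e − u = 2.46 km − 2.158 km = e (ρ_m − ρ_c)/ρ_m = 0.302 km.

0.302 km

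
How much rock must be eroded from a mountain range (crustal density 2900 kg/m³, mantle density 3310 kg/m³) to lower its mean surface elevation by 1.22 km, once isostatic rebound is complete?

Net drop Δ = e − u = e − e ρ_c/ρ_m = e (ρ_m − ρ_c)/ρ_m.
e = Δ ρ_m/(ρ_m − ρ_c) = 1.22 km × 3310/410 = 9.85 km.

9.85 km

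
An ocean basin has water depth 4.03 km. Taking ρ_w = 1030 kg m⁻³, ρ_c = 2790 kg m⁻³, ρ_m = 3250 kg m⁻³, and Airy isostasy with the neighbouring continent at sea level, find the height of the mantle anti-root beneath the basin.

15.4 km

By Archimedes' principle applied to the lithosphere: replacing crust with seawater at the top is compensated by replacing crust with mantle at the base: d (ρ_c − ρ_w) = a (ρ_m − ρ_c).
a = d (ρ_c − ρ_w)/(ρ_m − ρ_c) = 4.03 km × 1760/460 = 15.4 km.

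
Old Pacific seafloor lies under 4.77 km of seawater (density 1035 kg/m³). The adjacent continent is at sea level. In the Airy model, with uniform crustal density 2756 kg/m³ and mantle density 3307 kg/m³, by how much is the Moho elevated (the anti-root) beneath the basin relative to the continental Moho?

14.9 km

For local isostatic compensation: replacing crust with seawater at the top is compensated by replacing crust with mantle at the base: d (ρ_c − ρ_w) = a (ρ_m − ρ_c).
a = d (ρ_c − ρ_w)/(ρ_m − ρ_c) = 4.77 km × 1721/551 = 14.9 km.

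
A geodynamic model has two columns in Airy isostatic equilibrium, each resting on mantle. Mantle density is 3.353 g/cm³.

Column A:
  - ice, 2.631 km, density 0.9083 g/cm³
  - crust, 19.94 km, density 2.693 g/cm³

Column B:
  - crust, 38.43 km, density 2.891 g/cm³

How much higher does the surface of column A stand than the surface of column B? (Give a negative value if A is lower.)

0.548 km

For any compensation level in the mantle, the mantle terms cancel and isostasy reduces to e = (Σt_A − Σt_B) − (Σ(ρt)_A − Σ(ρt)_B) / ρ_m.
Σt_A = 22.571 km; Σt_B = 38.43 km; Σ(ρt)_A = 56.0881573; Σ(ρt)_B = 111.10113 (in km·g/cm³).
e = (22.571 − 38.43) − (56.0881573 − 111.10113) / 3.353 = 0.548 km.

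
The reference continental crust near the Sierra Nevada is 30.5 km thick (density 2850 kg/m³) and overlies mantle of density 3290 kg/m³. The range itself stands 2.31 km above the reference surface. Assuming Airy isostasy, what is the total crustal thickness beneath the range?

Root depth r = h ρ_c / (ρ_m − ρ_c) = 2.31 km × 2850 / 440 = 14.96 km.
Total thickness = T + h + r = 30.5 km + 2.31 km + 14.96 km = 47.8 km.

47.8 km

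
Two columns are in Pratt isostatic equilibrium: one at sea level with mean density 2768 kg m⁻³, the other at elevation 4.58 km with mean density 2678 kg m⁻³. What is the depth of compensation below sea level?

136 km

ρ_ref D = ρ (D + h) → D (ρ_ref − ρ) = ρ h.
D = ρ h/(ρ_ref − ρ) = 2678 × 4.58 km/(2768 − 2678) = 136 km.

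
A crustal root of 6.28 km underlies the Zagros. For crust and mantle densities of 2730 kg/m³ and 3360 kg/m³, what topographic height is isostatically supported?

By Archimedes' principle applied to the lithosphere: ρ_c h = (ρ_m − ρ_c) r.
h = r (ρ_m − ρ_c) / ρ_c = 6.28 km × (3360 − 2730) / 2730 = 1.45 km.

1.45 km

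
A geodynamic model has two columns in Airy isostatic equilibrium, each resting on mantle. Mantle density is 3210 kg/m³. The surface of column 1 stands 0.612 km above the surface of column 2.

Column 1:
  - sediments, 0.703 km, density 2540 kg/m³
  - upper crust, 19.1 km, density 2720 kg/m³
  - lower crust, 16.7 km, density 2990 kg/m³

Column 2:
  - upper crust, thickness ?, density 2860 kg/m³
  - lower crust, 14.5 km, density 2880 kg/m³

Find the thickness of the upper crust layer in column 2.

Take the compensation level at the base of the deeper column (depth z_c below the surface of column 1) and equate Σ ρ_i t_i down to z_c; mantle fills any gap and the z_c terms cancel.
Column 1: 0.703×2540 + 19.1×2720 + 16.7×2990 + (z_c − 36.503)×3210
Column 2: 0.612×0 + x×2860 + 14.5×2880 + (z_c − 0.612 − 14.5 − x)×3210
The z_c×3210 term appears on both sides and cancels. Collect the known terms of each column as K = Σ(ρt)_known − 3210 × (depth of known layers): K_1 = 103670.62 − 3210×36.503 = −13504.01; K_2 = 41760 − 3210×(0.612 + 14.5) = −6749.52.
Balance: K_1 = K_2 − x×(3210 − 2860), so x = (K_2 − K_1)/(3210 − 2860) = 6754.49/350 = 19.3 km.

19.3 km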